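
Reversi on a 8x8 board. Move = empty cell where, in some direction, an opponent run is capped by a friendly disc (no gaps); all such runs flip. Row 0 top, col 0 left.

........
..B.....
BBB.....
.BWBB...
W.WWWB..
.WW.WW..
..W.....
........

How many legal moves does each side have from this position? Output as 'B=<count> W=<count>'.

-- B to move --
(2,3): no bracket -> illegal
(3,0): no bracket -> illegal
(3,5): no bracket -> illegal
(4,1): flips 3 -> legal
(4,6): no bracket -> illegal
(5,0): no bracket -> illegal
(5,3): flips 2 -> legal
(5,6): no bracket -> illegal
(6,0): flips 2 -> legal
(6,1): flips 2 -> legal
(6,3): flips 1 -> legal
(6,4): flips 2 -> legal
(6,5): flips 4 -> legal
(6,6): flips 2 -> legal
(7,1): no bracket -> illegal
(7,2): flips 4 -> legal
(7,3): no bracket -> illegal
B mobility = 9
-- W to move --
(0,1): no bracket -> illegal
(0,2): flips 2 -> legal
(0,3): no bracket -> illegal
(1,0): flips 1 -> legal
(1,1): flips 2 -> legal
(1,3): flips 2 -> legal
(2,3): flips 1 -> legal
(2,4): flips 2 -> legal
(2,5): flips 1 -> legal
(3,0): flips 1 -> legal
(3,5): flips 3 -> legal
(3,6): flips 1 -> legal
(4,1): no bracket -> illegal
(4,6): flips 1 -> legal
(5,6): no bracket -> illegal
W mobility = 11

Answer: B=9 W=11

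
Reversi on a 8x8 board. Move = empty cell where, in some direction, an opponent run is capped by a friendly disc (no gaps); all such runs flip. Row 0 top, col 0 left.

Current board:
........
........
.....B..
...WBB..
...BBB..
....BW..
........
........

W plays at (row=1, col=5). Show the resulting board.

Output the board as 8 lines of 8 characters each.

Place W at (1,5); scan 8 dirs for brackets.
Dir NW: first cell '.' (not opp) -> no flip
Dir N: first cell '.' (not opp) -> no flip
Dir NE: first cell '.' (not opp) -> no flip
Dir W: first cell '.' (not opp) -> no flip
Dir E: first cell '.' (not opp) -> no flip
Dir SW: first cell '.' (not opp) -> no flip
Dir S: opp run (2,5) (3,5) (4,5) capped by W -> flip
Dir SE: first cell '.' (not opp) -> no flip
All flips: (2,5) (3,5) (4,5)

Answer: ........
.....W..
.....W..
...WBW..
...BBW..
....BW..
........
........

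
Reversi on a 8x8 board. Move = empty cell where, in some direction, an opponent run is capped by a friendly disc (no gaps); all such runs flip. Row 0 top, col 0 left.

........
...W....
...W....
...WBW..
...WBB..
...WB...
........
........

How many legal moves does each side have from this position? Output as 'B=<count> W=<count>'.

-- B to move --
(0,2): no bracket -> illegal
(0,3): no bracket -> illegal
(0,4): no bracket -> illegal
(1,2): flips 1 -> legal
(1,4): no bracket -> illegal
(2,2): flips 1 -> legal
(2,4): no bracket -> illegal
(2,5): flips 1 -> legal
(2,6): flips 1 -> legal
(3,2): flips 2 -> legal
(3,6): flips 1 -> legal
(4,2): flips 1 -> legal
(4,6): no bracket -> illegal
(5,2): flips 2 -> legal
(6,2): flips 1 -> legal
(6,3): no bracket -> illegal
(6,4): no bracket -> illegal
B mobility = 9
-- W to move --
(2,4): no bracket -> illegal
(2,5): flips 1 -> legal
(3,6): no bracket -> illegal
(4,6): flips 2 -> legal
(5,5): flips 3 -> legal
(5,6): flips 2 -> legal
(6,3): no bracket -> illegal
(6,4): no bracket -> illegal
(6,5): flips 1 -> legal
W mobility = 5

Answer: B=9 W=5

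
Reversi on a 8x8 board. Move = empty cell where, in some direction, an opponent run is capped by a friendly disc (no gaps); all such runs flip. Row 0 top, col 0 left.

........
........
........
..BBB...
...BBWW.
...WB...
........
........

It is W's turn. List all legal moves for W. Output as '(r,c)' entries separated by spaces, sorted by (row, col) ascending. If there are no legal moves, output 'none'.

Answer: (2,3) (3,5) (4,2) (5,5) (6,3)

Derivation:
(2,1): no bracket -> illegal
(2,2): no bracket -> illegal
(2,3): flips 3 -> legal
(2,4): no bracket -> illegal
(2,5): no bracket -> illegal
(3,1): no bracket -> illegal
(3,5): flips 1 -> legal
(4,1): no bracket -> illegal
(4,2): flips 2 -> legal
(5,2): no bracket -> illegal
(5,5): flips 1 -> legal
(6,3): flips 1 -> legal
(6,4): no bracket -> illegal
(6,5): no bracket -> illegal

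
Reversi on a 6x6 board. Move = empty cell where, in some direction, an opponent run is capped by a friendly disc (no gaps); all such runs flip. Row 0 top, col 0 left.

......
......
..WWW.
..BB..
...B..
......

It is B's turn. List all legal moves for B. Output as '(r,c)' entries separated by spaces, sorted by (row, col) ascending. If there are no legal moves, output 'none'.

Answer: (1,1) (1,2) (1,3) (1,4) (1,5)

Derivation:
(1,1): flips 1 -> legal
(1,2): flips 1 -> legal
(1,3): flips 1 -> legal
(1,4): flips 1 -> legal
(1,5): flips 1 -> legal
(2,1): no bracket -> illegal
(2,5): no bracket -> illegal
(3,1): no bracket -> illegal
(3,4): no bracket -> illegal
(3,5): no bracket -> illegal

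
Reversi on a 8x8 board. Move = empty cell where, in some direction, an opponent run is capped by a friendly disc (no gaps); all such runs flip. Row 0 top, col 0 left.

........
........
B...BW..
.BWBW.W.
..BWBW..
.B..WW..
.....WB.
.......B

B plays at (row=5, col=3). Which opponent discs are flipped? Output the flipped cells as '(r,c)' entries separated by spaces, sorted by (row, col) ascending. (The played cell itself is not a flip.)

Answer: (4,3)

Derivation:
Dir NW: first cell 'B' (not opp) -> no flip
Dir N: opp run (4,3) capped by B -> flip
Dir NE: first cell 'B' (not opp) -> no flip
Dir W: first cell '.' (not opp) -> no flip
Dir E: opp run (5,4) (5,5), next='.' -> no flip
Dir SW: first cell '.' (not opp) -> no flip
Dir S: first cell '.' (not opp) -> no flip
Dir SE: first cell '.' (not opp) -> no flip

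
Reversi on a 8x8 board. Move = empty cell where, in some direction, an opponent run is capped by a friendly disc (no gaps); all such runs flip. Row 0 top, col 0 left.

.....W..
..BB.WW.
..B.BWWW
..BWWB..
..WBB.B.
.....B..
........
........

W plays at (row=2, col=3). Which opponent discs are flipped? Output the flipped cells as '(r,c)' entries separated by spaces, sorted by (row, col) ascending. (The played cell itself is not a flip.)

Dir NW: opp run (1,2), next='.' -> no flip
Dir N: opp run (1,3), next='.' -> no flip
Dir NE: first cell '.' (not opp) -> no flip
Dir W: opp run (2,2), next='.' -> no flip
Dir E: opp run (2,4) capped by W -> flip
Dir SW: opp run (3,2), next='.' -> no flip
Dir S: first cell 'W' (not opp) -> no flip
Dir SE: first cell 'W' (not opp) -> no flip

Answer: (2,4)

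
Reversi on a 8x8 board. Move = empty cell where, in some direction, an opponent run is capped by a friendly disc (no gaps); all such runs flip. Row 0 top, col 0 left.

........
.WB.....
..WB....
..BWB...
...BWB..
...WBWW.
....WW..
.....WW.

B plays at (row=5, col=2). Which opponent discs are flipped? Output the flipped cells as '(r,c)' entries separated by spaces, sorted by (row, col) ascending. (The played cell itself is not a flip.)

Answer: (5,3)

Derivation:
Dir NW: first cell '.' (not opp) -> no flip
Dir N: first cell '.' (not opp) -> no flip
Dir NE: first cell 'B' (not opp) -> no flip
Dir W: first cell '.' (not opp) -> no flip
Dir E: opp run (5,3) capped by B -> flip
Dir SW: first cell '.' (not opp) -> no flip
Dir S: first cell '.' (not opp) -> no flip
Dir SE: first cell '.' (not opp) -> no flip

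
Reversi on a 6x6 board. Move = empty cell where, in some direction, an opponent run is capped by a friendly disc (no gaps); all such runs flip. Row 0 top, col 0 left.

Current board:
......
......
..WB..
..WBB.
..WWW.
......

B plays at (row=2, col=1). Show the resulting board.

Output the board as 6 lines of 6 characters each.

Answer: ......
......
.BBB..
..WBB.
..WWW.
......

Derivation:
Place B at (2,1); scan 8 dirs for brackets.
Dir NW: first cell '.' (not opp) -> no flip
Dir N: first cell '.' (not opp) -> no flip
Dir NE: first cell '.' (not opp) -> no flip
Dir W: first cell '.' (not opp) -> no flip
Dir E: opp run (2,2) capped by B -> flip
Dir SW: first cell '.' (not opp) -> no flip
Dir S: first cell '.' (not opp) -> no flip
Dir SE: opp run (3,2) (4,3), next='.' -> no flip
All flips: (2,2)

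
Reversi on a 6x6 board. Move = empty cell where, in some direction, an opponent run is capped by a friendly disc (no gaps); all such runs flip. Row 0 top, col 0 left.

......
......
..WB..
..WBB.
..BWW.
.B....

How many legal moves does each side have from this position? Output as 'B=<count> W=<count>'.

-- B to move --
(1,1): flips 1 -> legal
(1,2): flips 2 -> legal
(1,3): no bracket -> illegal
(2,1): flips 1 -> legal
(3,1): flips 1 -> legal
(3,5): no bracket -> illegal
(4,1): flips 1 -> legal
(4,5): flips 2 -> legal
(5,2): flips 1 -> legal
(5,3): flips 1 -> legal
(5,4): flips 1 -> legal
(5,5): flips 1 -> legal
B mobility = 10
-- W to move --
(1,2): no bracket -> illegal
(1,3): flips 2 -> legal
(1,4): flips 1 -> legal
(2,4): flips 2 -> legal
(2,5): flips 1 -> legal
(3,1): no bracket -> illegal
(3,5): flips 2 -> legal
(4,0): no bracket -> illegal
(4,1): flips 1 -> legal
(4,5): no bracket -> illegal
(5,0): no bracket -> illegal
(5,2): flips 1 -> legal
(5,3): no bracket -> illegal
W mobility = 7

Answer: B=10 W=7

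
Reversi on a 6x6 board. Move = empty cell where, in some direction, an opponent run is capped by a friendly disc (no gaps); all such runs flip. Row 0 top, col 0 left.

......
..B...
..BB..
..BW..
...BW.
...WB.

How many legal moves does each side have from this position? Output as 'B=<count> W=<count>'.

Answer: B=4 W=5

Derivation:
-- B to move --
(2,4): no bracket -> illegal
(3,4): flips 2 -> legal
(3,5): no bracket -> illegal
(4,2): no bracket -> illegal
(4,5): flips 1 -> legal
(5,2): flips 1 -> legal
(5,5): flips 2 -> legal
B mobility = 4
-- W to move --
(0,1): no bracket -> illegal
(0,2): no bracket -> illegal
(0,3): no bracket -> illegal
(1,1): flips 1 -> legal
(1,3): flips 1 -> legal
(1,4): no bracket -> illegal
(2,1): no bracket -> illegal
(2,4): no bracket -> illegal
(3,1): flips 1 -> legal
(3,4): no bracket -> illegal
(4,1): no bracket -> illegal
(4,2): flips 1 -> legal
(4,5): no bracket -> illegal
(5,2): no bracket -> illegal
(5,5): flips 1 -> legal
W mobility = 5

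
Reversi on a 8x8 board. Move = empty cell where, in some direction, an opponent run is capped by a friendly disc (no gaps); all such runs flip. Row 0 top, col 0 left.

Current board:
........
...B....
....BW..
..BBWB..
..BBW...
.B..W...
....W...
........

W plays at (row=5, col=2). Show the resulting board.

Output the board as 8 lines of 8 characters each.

Place W at (5,2); scan 8 dirs for brackets.
Dir NW: first cell '.' (not opp) -> no flip
Dir N: opp run (4,2) (3,2), next='.' -> no flip
Dir NE: opp run (4,3) capped by W -> flip
Dir W: opp run (5,1), next='.' -> no flip
Dir E: first cell '.' (not opp) -> no flip
Dir SW: first cell '.' (not opp) -> no flip
Dir S: first cell '.' (not opp) -> no flip
Dir SE: first cell '.' (not opp) -> no flip
All flips: (4,3)

Answer: ........
...B....
....BW..
..BBWB..
..BWW...
.BW.W...
....W...
........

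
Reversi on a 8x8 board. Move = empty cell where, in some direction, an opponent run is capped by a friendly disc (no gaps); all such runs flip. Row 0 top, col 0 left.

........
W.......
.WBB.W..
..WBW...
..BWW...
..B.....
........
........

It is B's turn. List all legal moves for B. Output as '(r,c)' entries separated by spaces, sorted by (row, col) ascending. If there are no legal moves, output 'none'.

(0,0): no bracket -> illegal
(0,1): no bracket -> illegal
(1,1): no bracket -> illegal
(1,2): no bracket -> illegal
(1,4): no bracket -> illegal
(1,5): no bracket -> illegal
(1,6): flips 3 -> legal
(2,0): flips 1 -> legal
(2,4): no bracket -> illegal
(2,6): no bracket -> illegal
(3,0): no bracket -> illegal
(3,1): flips 1 -> legal
(3,5): flips 1 -> legal
(3,6): no bracket -> illegal
(4,1): flips 1 -> legal
(4,5): flips 3 -> legal
(5,3): flips 1 -> legal
(5,4): no bracket -> illegal
(5,5): flips 1 -> legal

Answer: (1,6) (2,0) (3,1) (3,5) (4,1) (4,5) (5,3) (5,5)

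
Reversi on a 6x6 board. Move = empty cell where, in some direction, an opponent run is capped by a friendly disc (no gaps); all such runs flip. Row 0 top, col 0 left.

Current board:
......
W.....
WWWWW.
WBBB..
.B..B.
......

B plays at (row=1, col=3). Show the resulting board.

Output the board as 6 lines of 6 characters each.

Place B at (1,3); scan 8 dirs for brackets.
Dir NW: first cell '.' (not opp) -> no flip
Dir N: first cell '.' (not opp) -> no flip
Dir NE: first cell '.' (not opp) -> no flip
Dir W: first cell '.' (not opp) -> no flip
Dir E: first cell '.' (not opp) -> no flip
Dir SW: opp run (2,2) capped by B -> flip
Dir S: opp run (2,3) capped by B -> flip
Dir SE: opp run (2,4), next='.' -> no flip
All flips: (2,2) (2,3)

Answer: ......
W..B..
WWBBW.
WBBB..
.B..B.
......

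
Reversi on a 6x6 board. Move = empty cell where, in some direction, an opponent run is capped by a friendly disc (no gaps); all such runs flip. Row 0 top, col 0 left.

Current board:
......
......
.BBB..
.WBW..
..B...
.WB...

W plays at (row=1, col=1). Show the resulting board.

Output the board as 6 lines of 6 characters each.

Answer: ......
.W....
.WWB..
.WBW..
..B...
.WB...

Derivation:
Place W at (1,1); scan 8 dirs for brackets.
Dir NW: first cell '.' (not opp) -> no flip
Dir N: first cell '.' (not opp) -> no flip
Dir NE: first cell '.' (not opp) -> no flip
Dir W: first cell '.' (not opp) -> no flip
Dir E: first cell '.' (not opp) -> no flip
Dir SW: first cell '.' (not opp) -> no flip
Dir S: opp run (2,1) capped by W -> flip
Dir SE: opp run (2,2) capped by W -> flip
All flips: (2,1) (2,2)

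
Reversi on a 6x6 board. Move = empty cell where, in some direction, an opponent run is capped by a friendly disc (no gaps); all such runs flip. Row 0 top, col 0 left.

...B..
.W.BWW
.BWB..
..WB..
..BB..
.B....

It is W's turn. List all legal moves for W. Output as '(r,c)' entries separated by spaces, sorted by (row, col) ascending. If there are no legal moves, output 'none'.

Answer: (0,4) (1,0) (1,2) (2,0) (2,4) (3,1) (3,4) (4,4) (5,2) (5,4)

Derivation:
(0,2): no bracket -> illegal
(0,4): flips 1 -> legal
(1,0): flips 1 -> legal
(1,2): flips 1 -> legal
(2,0): flips 1 -> legal
(2,4): flips 1 -> legal
(3,0): no bracket -> illegal
(3,1): flips 1 -> legal
(3,4): flips 1 -> legal
(4,0): no bracket -> illegal
(4,1): no bracket -> illegal
(4,4): flips 1 -> legal
(5,0): no bracket -> illegal
(5,2): flips 1 -> legal
(5,3): no bracket -> illegal
(5,4): flips 1 -> legal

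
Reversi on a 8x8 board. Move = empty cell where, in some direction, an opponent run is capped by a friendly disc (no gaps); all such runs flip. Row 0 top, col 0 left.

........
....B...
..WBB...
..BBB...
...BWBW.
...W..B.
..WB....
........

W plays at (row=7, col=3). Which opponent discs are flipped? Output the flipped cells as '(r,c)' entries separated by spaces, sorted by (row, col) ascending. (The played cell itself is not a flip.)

Answer: (6,3)

Derivation:
Dir NW: first cell 'W' (not opp) -> no flip
Dir N: opp run (6,3) capped by W -> flip
Dir NE: first cell '.' (not opp) -> no flip
Dir W: first cell '.' (not opp) -> no flip
Dir E: first cell '.' (not opp) -> no flip
Dir SW: edge -> no flip
Dir S: edge -> no flip
Dir SE: edge -> no flip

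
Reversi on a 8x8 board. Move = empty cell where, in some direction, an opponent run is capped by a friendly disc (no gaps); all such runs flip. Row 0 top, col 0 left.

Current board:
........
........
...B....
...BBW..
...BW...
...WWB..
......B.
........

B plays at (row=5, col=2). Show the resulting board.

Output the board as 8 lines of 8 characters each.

Place B at (5,2); scan 8 dirs for brackets.
Dir NW: first cell '.' (not opp) -> no flip
Dir N: first cell '.' (not opp) -> no flip
Dir NE: first cell 'B' (not opp) -> no flip
Dir W: first cell '.' (not opp) -> no flip
Dir E: opp run (5,3) (5,4) capped by B -> flip
Dir SW: first cell '.' (not opp) -> no flip
Dir S: first cell '.' (not opp) -> no flip
Dir SE: first cell '.' (not opp) -> no flip
All flips: (5,3) (5,4)

Answer: ........
........
...B....
...BBW..
...BW...
..BBBB..
......B.
........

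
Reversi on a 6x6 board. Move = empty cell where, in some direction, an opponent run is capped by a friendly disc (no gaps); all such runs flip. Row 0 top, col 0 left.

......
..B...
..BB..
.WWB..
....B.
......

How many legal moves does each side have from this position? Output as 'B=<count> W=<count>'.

Answer: B=4 W=4

Derivation:
-- B to move --
(2,0): no bracket -> illegal
(2,1): no bracket -> illegal
(3,0): flips 2 -> legal
(4,0): flips 1 -> legal
(4,1): flips 1 -> legal
(4,2): flips 1 -> legal
(4,3): no bracket -> illegal
B mobility = 4
-- W to move --
(0,1): no bracket -> illegal
(0,2): flips 2 -> legal
(0,3): no bracket -> illegal
(1,1): no bracket -> illegal
(1,3): flips 1 -> legal
(1,4): flips 1 -> legal
(2,1): no bracket -> illegal
(2,4): no bracket -> illegal
(3,4): flips 1 -> legal
(3,5): no bracket -> illegal
(4,2): no bracket -> illegal
(4,3): no bracket -> illegal
(4,5): no bracket -> illegal
(5,3): no bracket -> illegal
(5,4): no bracket -> illegal
(5,5): no bracket -> illegal
W mobility = 4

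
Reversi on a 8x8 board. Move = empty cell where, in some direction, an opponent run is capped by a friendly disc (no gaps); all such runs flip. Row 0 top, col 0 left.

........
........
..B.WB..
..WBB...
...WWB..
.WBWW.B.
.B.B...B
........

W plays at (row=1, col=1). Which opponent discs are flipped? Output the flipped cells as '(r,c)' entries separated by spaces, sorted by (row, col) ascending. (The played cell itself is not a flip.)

Answer: (2,2) (3,3)

Derivation:
Dir NW: first cell '.' (not opp) -> no flip
Dir N: first cell '.' (not opp) -> no flip
Dir NE: first cell '.' (not opp) -> no flip
Dir W: first cell '.' (not opp) -> no flip
Dir E: first cell '.' (not opp) -> no flip
Dir SW: first cell '.' (not opp) -> no flip
Dir S: first cell '.' (not opp) -> no flip
Dir SE: opp run (2,2) (3,3) capped by W -> flip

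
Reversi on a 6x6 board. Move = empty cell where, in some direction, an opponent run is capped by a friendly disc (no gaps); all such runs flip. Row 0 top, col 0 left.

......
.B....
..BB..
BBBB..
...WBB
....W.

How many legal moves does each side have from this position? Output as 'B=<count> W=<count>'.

-- B to move --
(3,4): no bracket -> illegal
(4,2): flips 1 -> legal
(5,2): no bracket -> illegal
(5,3): flips 1 -> legal
(5,5): no bracket -> illegal
B mobility = 2
-- W to move --
(0,0): no bracket -> illegal
(0,1): no bracket -> illegal
(0,2): no bracket -> illegal
(1,0): no bracket -> illegal
(1,2): no bracket -> illegal
(1,3): flips 2 -> legal
(1,4): no bracket -> illegal
(2,0): no bracket -> illegal
(2,1): flips 1 -> legal
(2,4): no bracket -> illegal
(3,4): flips 1 -> legal
(3,5): no bracket -> illegal
(4,0): no bracket -> illegal
(4,1): no bracket -> illegal
(4,2): no bracket -> illegal
(5,3): no bracket -> illegal
(5,5): no bracket -> illegal
W mobility = 3

Answer: B=2 W=3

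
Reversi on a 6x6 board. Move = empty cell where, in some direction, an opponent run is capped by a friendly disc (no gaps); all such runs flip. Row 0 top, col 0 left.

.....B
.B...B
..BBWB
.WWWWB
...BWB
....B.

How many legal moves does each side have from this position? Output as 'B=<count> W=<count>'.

Answer: B=9 W=8

Derivation:
-- B to move --
(1,3): flips 1 -> legal
(1,4): flips 3 -> legal
(2,0): no bracket -> illegal
(2,1): flips 1 -> legal
(3,0): flips 4 -> legal
(4,0): flips 1 -> legal
(4,1): flips 1 -> legal
(4,2): flips 3 -> legal
(5,3): flips 1 -> legal
(5,5): flips 2 -> legal
B mobility = 9
-- W to move --
(0,0): flips 2 -> legal
(0,1): no bracket -> illegal
(0,2): no bracket -> illegal
(0,4): no bracket -> illegal
(1,0): no bracket -> illegal
(1,2): flips 2 -> legal
(1,3): flips 2 -> legal
(1,4): flips 1 -> legal
(2,0): no bracket -> illegal
(2,1): flips 2 -> legal
(4,2): flips 1 -> legal
(5,2): flips 1 -> legal
(5,3): flips 1 -> legal
(5,5): no bracket -> illegal
W mobility = 8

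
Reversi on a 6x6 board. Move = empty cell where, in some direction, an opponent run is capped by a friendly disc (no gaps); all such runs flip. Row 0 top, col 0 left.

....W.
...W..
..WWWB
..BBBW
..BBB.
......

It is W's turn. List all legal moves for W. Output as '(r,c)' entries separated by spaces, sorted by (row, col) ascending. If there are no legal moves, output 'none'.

Answer: (1,5) (3,1) (4,1) (4,5) (5,1) (5,2) (5,3) (5,4) (5,5)

Derivation:
(1,4): no bracket -> illegal
(1,5): flips 1 -> legal
(2,1): no bracket -> illegal
(3,1): flips 3 -> legal
(4,1): flips 1 -> legal
(4,5): flips 1 -> legal
(5,1): flips 2 -> legal
(5,2): flips 2 -> legal
(5,3): flips 3 -> legal
(5,4): flips 2 -> legal
(5,5): flips 2 -> legal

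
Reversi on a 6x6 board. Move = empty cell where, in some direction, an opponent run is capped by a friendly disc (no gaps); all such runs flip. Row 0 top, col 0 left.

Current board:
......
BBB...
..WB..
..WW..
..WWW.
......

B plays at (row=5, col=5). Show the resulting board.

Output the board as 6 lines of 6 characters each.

Place B at (5,5); scan 8 dirs for brackets.
Dir NW: opp run (4,4) (3,3) (2,2) capped by B -> flip
Dir N: first cell '.' (not opp) -> no flip
Dir NE: edge -> no flip
Dir W: first cell '.' (not opp) -> no flip
Dir E: edge -> no flip
Dir SW: edge -> no flip
Dir S: edge -> no flip
Dir SE: edge -> no flip
All flips: (2,2) (3,3) (4,4)

Answer: ......
BBB...
..BB..
..WB..
..WWB.
.....B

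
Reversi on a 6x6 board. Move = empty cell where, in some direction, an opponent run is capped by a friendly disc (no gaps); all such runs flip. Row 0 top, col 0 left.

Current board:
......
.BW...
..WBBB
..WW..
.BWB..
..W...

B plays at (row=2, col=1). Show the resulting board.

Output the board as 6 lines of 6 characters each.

Answer: ......
.BW...
.BBBBB
..BW..
.BWB..
..W...

Derivation:
Place B at (2,1); scan 8 dirs for brackets.
Dir NW: first cell '.' (not opp) -> no flip
Dir N: first cell 'B' (not opp) -> no flip
Dir NE: opp run (1,2), next='.' -> no flip
Dir W: first cell '.' (not opp) -> no flip
Dir E: opp run (2,2) capped by B -> flip
Dir SW: first cell '.' (not opp) -> no flip
Dir S: first cell '.' (not opp) -> no flip
Dir SE: opp run (3,2) capped by B -> flip
All flips: (2,2) (3,2)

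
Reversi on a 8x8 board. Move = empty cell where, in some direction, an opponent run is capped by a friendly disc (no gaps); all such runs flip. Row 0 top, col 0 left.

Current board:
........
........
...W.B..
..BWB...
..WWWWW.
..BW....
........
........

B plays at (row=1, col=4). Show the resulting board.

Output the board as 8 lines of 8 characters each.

Place B at (1,4); scan 8 dirs for brackets.
Dir NW: first cell '.' (not opp) -> no flip
Dir N: first cell '.' (not opp) -> no flip
Dir NE: first cell '.' (not opp) -> no flip
Dir W: first cell '.' (not opp) -> no flip
Dir E: first cell '.' (not opp) -> no flip
Dir SW: opp run (2,3) capped by B -> flip
Dir S: first cell '.' (not opp) -> no flip
Dir SE: first cell 'B' (not opp) -> no flip
All flips: (2,3)

Answer: ........
....B...
...B.B..
..BWB...
..WWWWW.
..BW....
........
........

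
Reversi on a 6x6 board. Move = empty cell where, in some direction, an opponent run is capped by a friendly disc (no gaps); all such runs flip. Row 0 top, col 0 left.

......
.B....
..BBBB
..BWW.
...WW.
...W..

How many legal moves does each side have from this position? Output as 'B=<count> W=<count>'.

Answer: B=6 W=7

Derivation:
-- B to move --
(3,5): flips 2 -> legal
(4,2): flips 1 -> legal
(4,5): flips 1 -> legal
(5,2): flips 2 -> legal
(5,4): flips 3 -> legal
(5,5): flips 2 -> legal
B mobility = 6
-- W to move --
(0,0): flips 2 -> legal
(0,1): no bracket -> illegal
(0,2): no bracket -> illegal
(1,0): no bracket -> illegal
(1,2): flips 1 -> legal
(1,3): flips 1 -> legal
(1,4): flips 1 -> legal
(1,5): flips 1 -> legal
(2,0): no bracket -> illegal
(2,1): flips 1 -> legal
(3,1): flips 1 -> legal
(3,5): no bracket -> illegal
(4,1): no bracket -> illegal
(4,2): no bracket -> illegal
W mobility = 7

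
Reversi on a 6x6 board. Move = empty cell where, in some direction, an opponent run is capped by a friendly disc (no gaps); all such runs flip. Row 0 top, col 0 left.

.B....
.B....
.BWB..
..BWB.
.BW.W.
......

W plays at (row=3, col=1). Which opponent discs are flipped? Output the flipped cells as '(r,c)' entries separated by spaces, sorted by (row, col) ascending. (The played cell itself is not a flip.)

Answer: (3,2)

Derivation:
Dir NW: first cell '.' (not opp) -> no flip
Dir N: opp run (2,1) (1,1) (0,1), next=edge -> no flip
Dir NE: first cell 'W' (not opp) -> no flip
Dir W: first cell '.' (not opp) -> no flip
Dir E: opp run (3,2) capped by W -> flip
Dir SW: first cell '.' (not opp) -> no flip
Dir S: opp run (4,1), next='.' -> no flip
Dir SE: first cell 'W' (not opp) -> no flip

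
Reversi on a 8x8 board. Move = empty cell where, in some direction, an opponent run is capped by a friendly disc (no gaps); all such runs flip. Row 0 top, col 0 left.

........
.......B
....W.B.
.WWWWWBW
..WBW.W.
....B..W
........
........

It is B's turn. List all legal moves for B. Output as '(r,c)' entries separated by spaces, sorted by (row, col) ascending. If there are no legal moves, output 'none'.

(1,3): no bracket -> illegal
(1,4): flips 3 -> legal
(1,5): no bracket -> illegal
(2,0): no bracket -> illegal
(2,1): flips 1 -> legal
(2,2): no bracket -> illegal
(2,3): flips 1 -> legal
(2,5): flips 1 -> legal
(2,7): no bracket -> illegal
(3,0): flips 5 -> legal
(4,0): no bracket -> illegal
(4,1): flips 1 -> legal
(4,5): flips 1 -> legal
(4,7): no bracket -> illegal
(5,1): no bracket -> illegal
(5,2): no bracket -> illegal
(5,3): flips 2 -> legal
(5,5): no bracket -> illegal
(5,6): flips 1 -> legal
(6,6): no bracket -> illegal
(6,7): no bracket -> illegal

Answer: (1,4) (2,1) (2,3) (2,5) (3,0) (4,1) (4,5) (5,3) (5,6)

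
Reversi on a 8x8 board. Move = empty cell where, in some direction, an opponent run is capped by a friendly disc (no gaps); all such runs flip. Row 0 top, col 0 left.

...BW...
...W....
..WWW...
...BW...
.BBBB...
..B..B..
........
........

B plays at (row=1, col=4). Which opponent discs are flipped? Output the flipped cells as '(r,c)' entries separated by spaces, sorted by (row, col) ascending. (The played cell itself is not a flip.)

Answer: (2,4) (3,4)

Derivation:
Dir NW: first cell 'B' (not opp) -> no flip
Dir N: opp run (0,4), next=edge -> no flip
Dir NE: first cell '.' (not opp) -> no flip
Dir W: opp run (1,3), next='.' -> no flip
Dir E: first cell '.' (not opp) -> no flip
Dir SW: opp run (2,3), next='.' -> no flip
Dir S: opp run (2,4) (3,4) capped by B -> flip
Dir SE: first cell '.' (not opp) -> no flip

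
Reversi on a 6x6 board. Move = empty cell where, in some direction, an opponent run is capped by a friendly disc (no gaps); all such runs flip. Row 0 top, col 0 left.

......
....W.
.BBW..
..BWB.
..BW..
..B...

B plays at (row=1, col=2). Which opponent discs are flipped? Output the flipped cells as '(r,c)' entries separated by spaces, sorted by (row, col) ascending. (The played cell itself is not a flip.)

Answer: (2,3)

Derivation:
Dir NW: first cell '.' (not opp) -> no flip
Dir N: first cell '.' (not opp) -> no flip
Dir NE: first cell '.' (not opp) -> no flip
Dir W: first cell '.' (not opp) -> no flip
Dir E: first cell '.' (not opp) -> no flip
Dir SW: first cell 'B' (not opp) -> no flip
Dir S: first cell 'B' (not opp) -> no flip
Dir SE: opp run (2,3) capped by B -> flip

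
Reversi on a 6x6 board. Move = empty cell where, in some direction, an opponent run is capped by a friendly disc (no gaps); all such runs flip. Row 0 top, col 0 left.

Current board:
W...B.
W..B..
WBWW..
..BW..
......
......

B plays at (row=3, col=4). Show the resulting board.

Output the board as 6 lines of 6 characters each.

Place B at (3,4); scan 8 dirs for brackets.
Dir NW: opp run (2,3), next='.' -> no flip
Dir N: first cell '.' (not opp) -> no flip
Dir NE: first cell '.' (not opp) -> no flip
Dir W: opp run (3,3) capped by B -> flip
Dir E: first cell '.' (not opp) -> no flip
Dir SW: first cell '.' (not opp) -> no flip
Dir S: first cell '.' (not opp) -> no flip
Dir SE: first cell '.' (not opp) -> no flip
All flips: (3,3)

Answer: W...B.
W..B..
WBWW..
..BBB.
......
......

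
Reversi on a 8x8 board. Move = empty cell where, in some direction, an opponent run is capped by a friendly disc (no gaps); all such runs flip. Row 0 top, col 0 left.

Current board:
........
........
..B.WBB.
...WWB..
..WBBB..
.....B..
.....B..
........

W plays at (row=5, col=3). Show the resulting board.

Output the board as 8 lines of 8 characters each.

Answer: ........
........
..B.WBB.
...WWB..
..WWBB..
...W.B..
.....B..
........

Derivation:
Place W at (5,3); scan 8 dirs for brackets.
Dir NW: first cell 'W' (not opp) -> no flip
Dir N: opp run (4,3) capped by W -> flip
Dir NE: opp run (4,4) (3,5) (2,6), next='.' -> no flip
Dir W: first cell '.' (not opp) -> no flip
Dir E: first cell '.' (not opp) -> no flip
Dir SW: first cell '.' (not opp) -> no flip
Dir S: first cell '.' (not opp) -> no flip
Dir SE: first cell '.' (not opp) -> no flip
All flips: (4,3)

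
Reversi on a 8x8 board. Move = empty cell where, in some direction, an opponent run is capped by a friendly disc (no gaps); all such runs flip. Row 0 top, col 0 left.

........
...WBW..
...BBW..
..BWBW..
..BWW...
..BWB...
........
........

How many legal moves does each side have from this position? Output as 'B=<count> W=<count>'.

-- B to move --
(0,2): flips 1 -> legal
(0,3): flips 1 -> legal
(0,4): no bracket -> illegal
(0,5): no bracket -> illegal
(0,6): flips 1 -> legal
(1,2): flips 1 -> legal
(1,6): flips 2 -> legal
(2,2): no bracket -> illegal
(2,6): flips 1 -> legal
(3,6): flips 2 -> legal
(4,5): flips 2 -> legal
(4,6): flips 1 -> legal
(5,5): no bracket -> illegal
(6,2): no bracket -> illegal
(6,3): flips 3 -> legal
(6,4): flips 1 -> legal
B mobility = 11
-- W to move --
(0,3): flips 1 -> legal
(0,4): flips 3 -> legal
(0,5): no bracket -> illegal
(1,2): no bracket -> illegal
(2,1): flips 1 -> legal
(2,2): flips 2 -> legal
(3,1): flips 2 -> legal
(4,1): flips 1 -> legal
(4,5): no bracket -> illegal
(5,1): flips 2 -> legal
(5,5): flips 1 -> legal
(6,1): flips 1 -> legal
(6,2): no bracket -> illegal
(6,3): no bracket -> illegal
(6,4): flips 1 -> legal
(6,5): flips 1 -> legal
W mobility = 11

Answer: B=11 W=11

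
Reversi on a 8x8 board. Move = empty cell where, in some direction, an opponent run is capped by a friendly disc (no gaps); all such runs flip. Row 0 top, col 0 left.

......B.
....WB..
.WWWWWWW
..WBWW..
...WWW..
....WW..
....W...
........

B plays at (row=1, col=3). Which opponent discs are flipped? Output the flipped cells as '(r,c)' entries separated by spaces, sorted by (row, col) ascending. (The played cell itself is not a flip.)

Dir NW: first cell '.' (not opp) -> no flip
Dir N: first cell '.' (not opp) -> no flip
Dir NE: first cell '.' (not opp) -> no flip
Dir W: first cell '.' (not opp) -> no flip
Dir E: opp run (1,4) capped by B -> flip
Dir SW: opp run (2,2), next='.' -> no flip
Dir S: opp run (2,3) capped by B -> flip
Dir SE: opp run (2,4) (3,5), next='.' -> no flip

Answer: (1,4) (2,3)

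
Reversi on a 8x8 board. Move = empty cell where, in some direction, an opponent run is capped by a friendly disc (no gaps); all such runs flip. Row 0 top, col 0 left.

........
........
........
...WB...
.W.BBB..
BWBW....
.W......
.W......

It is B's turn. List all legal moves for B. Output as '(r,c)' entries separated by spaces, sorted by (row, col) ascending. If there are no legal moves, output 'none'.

Answer: (2,2) (2,3) (3,0) (3,2) (5,4) (6,2) (6,3) (7,0) (7,2)

Derivation:
(2,2): flips 1 -> legal
(2,3): flips 1 -> legal
(2,4): no bracket -> illegal
(3,0): flips 1 -> legal
(3,1): no bracket -> illegal
(3,2): flips 2 -> legal
(4,0): no bracket -> illegal
(4,2): no bracket -> illegal
(5,4): flips 1 -> legal
(6,0): no bracket -> illegal
(6,2): flips 1 -> legal
(6,3): flips 1 -> legal
(6,4): no bracket -> illegal
(7,0): flips 1 -> legal
(7,2): flips 1 -> legal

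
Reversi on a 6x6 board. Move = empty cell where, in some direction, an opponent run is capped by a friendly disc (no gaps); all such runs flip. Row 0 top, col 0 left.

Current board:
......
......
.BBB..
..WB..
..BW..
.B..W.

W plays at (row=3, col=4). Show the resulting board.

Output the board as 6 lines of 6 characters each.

Place W at (3,4); scan 8 dirs for brackets.
Dir NW: opp run (2,3), next='.' -> no flip
Dir N: first cell '.' (not opp) -> no flip
Dir NE: first cell '.' (not opp) -> no flip
Dir W: opp run (3,3) capped by W -> flip
Dir E: first cell '.' (not opp) -> no flip
Dir SW: first cell 'W' (not opp) -> no flip
Dir S: first cell '.' (not opp) -> no flip
Dir SE: first cell '.' (not opp) -> no flip
All flips: (3,3)

Answer: ......
......
.BBB..
..WWW.
..BW..
.B..W.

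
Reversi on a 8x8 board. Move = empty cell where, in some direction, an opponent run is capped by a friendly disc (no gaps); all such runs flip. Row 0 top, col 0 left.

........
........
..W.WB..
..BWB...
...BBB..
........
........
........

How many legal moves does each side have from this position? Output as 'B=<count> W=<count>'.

-- B to move --
(1,1): flips 2 -> legal
(1,2): flips 1 -> legal
(1,3): no bracket -> illegal
(1,4): flips 1 -> legal
(1,5): no bracket -> illegal
(2,1): no bracket -> illegal
(2,3): flips 2 -> legal
(3,1): no bracket -> illegal
(3,5): no bracket -> illegal
(4,2): no bracket -> illegal
B mobility = 4
-- W to move --
(1,4): no bracket -> illegal
(1,5): no bracket -> illegal
(1,6): no bracket -> illegal
(2,1): no bracket -> illegal
(2,3): no bracket -> illegal
(2,6): flips 1 -> legal
(3,1): flips 1 -> legal
(3,5): flips 1 -> legal
(3,6): no bracket -> illegal
(4,1): no bracket -> illegal
(4,2): flips 1 -> legal
(4,6): no bracket -> illegal
(5,2): no bracket -> illegal
(5,3): flips 1 -> legal
(5,4): flips 2 -> legal
(5,5): flips 1 -> legal
(5,6): no bracket -> illegal
W mobility = 7

Answer: B=4 W=7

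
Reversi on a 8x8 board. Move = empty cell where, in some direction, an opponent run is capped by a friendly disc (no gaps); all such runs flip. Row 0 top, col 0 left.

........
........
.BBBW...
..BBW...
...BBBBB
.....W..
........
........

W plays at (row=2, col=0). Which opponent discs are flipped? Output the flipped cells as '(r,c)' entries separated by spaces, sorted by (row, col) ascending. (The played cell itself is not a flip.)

Answer: (2,1) (2,2) (2,3)

Derivation:
Dir NW: edge -> no flip
Dir N: first cell '.' (not opp) -> no flip
Dir NE: first cell '.' (not opp) -> no flip
Dir W: edge -> no flip
Dir E: opp run (2,1) (2,2) (2,3) capped by W -> flip
Dir SW: edge -> no flip
Dir S: first cell '.' (not opp) -> no flip
Dir SE: first cell '.' (not opp) -> no flip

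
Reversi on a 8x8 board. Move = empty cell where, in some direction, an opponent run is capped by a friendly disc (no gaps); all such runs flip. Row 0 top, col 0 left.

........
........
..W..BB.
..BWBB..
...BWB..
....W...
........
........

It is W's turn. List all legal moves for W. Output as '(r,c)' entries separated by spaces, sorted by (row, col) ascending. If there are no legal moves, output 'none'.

(1,4): no bracket -> illegal
(1,5): no bracket -> illegal
(1,6): no bracket -> illegal
(1,7): flips 2 -> legal
(2,1): flips 2 -> legal
(2,3): no bracket -> illegal
(2,4): flips 1 -> legal
(2,7): no bracket -> illegal
(3,1): flips 1 -> legal
(3,6): flips 3 -> legal
(3,7): no bracket -> illegal
(4,1): no bracket -> illegal
(4,2): flips 2 -> legal
(4,6): flips 1 -> legal
(5,2): no bracket -> illegal
(5,3): flips 1 -> legal
(5,5): no bracket -> illegal
(5,6): no bracket -> illegal

Answer: (1,7) (2,1) (2,4) (3,1) (3,6) (4,2) (4,6) (5,3)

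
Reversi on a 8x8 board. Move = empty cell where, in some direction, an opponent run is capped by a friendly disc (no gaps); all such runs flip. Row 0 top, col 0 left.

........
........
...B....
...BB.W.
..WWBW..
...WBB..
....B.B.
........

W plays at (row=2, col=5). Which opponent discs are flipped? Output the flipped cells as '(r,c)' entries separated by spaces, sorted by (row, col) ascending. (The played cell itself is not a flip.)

Answer: (3,4)

Derivation:
Dir NW: first cell '.' (not opp) -> no flip
Dir N: first cell '.' (not opp) -> no flip
Dir NE: first cell '.' (not opp) -> no flip
Dir W: first cell '.' (not opp) -> no flip
Dir E: first cell '.' (not opp) -> no flip
Dir SW: opp run (3,4) capped by W -> flip
Dir S: first cell '.' (not opp) -> no flip
Dir SE: first cell 'W' (not opp) -> no flip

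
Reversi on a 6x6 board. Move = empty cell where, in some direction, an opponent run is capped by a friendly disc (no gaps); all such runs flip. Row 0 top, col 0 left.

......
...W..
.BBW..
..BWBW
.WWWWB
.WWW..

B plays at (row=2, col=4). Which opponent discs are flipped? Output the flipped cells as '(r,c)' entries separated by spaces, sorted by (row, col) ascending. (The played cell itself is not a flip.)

Answer: (2,3)

Derivation:
Dir NW: opp run (1,3), next='.' -> no flip
Dir N: first cell '.' (not opp) -> no flip
Dir NE: first cell '.' (not opp) -> no flip
Dir W: opp run (2,3) capped by B -> flip
Dir E: first cell '.' (not opp) -> no flip
Dir SW: opp run (3,3) (4,2) (5,1), next=edge -> no flip
Dir S: first cell 'B' (not opp) -> no flip
Dir SE: opp run (3,5), next=edge -> no flip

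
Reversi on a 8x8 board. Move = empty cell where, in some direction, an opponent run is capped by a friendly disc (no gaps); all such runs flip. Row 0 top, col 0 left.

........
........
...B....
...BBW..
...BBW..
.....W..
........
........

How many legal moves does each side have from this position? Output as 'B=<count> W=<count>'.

-- B to move --
(2,4): no bracket -> illegal
(2,5): no bracket -> illegal
(2,6): flips 1 -> legal
(3,6): flips 1 -> legal
(4,6): flips 1 -> legal
(5,4): no bracket -> illegal
(5,6): flips 1 -> legal
(6,4): no bracket -> illegal
(6,5): no bracket -> illegal
(6,6): flips 1 -> legal
B mobility = 5
-- W to move --
(1,2): flips 2 -> legal
(1,3): no bracket -> illegal
(1,4): no bracket -> illegal
(2,2): flips 2 -> legal
(2,4): no bracket -> illegal
(2,5): no bracket -> illegal
(3,2): flips 2 -> legal
(4,2): flips 2 -> legal
(5,2): no bracket -> illegal
(5,3): flips 1 -> legal
(5,4): no bracket -> illegal
W mobility = 5

Answer: B=5 W=5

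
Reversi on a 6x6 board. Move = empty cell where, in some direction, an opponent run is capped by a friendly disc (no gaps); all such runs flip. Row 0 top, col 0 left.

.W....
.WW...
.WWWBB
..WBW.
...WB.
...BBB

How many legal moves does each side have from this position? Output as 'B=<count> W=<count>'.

-- B to move --
(0,0): flips 2 -> legal
(0,2): no bracket -> illegal
(0,3): no bracket -> illegal
(1,0): flips 3 -> legal
(1,3): flips 1 -> legal
(1,4): no bracket -> illegal
(2,0): flips 3 -> legal
(3,0): no bracket -> illegal
(3,1): flips 1 -> legal
(3,5): flips 1 -> legal
(4,1): no bracket -> illegal
(4,2): flips 1 -> legal
(4,5): no bracket -> illegal
(5,2): flips 2 -> legal
B mobility = 8
-- W to move --
(1,3): no bracket -> illegal
(1,4): flips 1 -> legal
(1,5): no bracket -> illegal
(3,5): no bracket -> illegal
(4,2): no bracket -> illegal
(4,5): flips 1 -> legal
(5,2): no bracket -> illegal
W mobility = 2

Answer: B=8 W=2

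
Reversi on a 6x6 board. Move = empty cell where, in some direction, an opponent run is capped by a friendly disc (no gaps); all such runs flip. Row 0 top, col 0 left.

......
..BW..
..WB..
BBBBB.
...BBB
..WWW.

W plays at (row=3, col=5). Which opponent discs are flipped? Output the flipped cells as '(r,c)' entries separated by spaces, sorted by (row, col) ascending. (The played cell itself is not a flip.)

Answer: (4,4)

Derivation:
Dir NW: first cell '.' (not opp) -> no flip
Dir N: first cell '.' (not opp) -> no flip
Dir NE: edge -> no flip
Dir W: opp run (3,4) (3,3) (3,2) (3,1) (3,0), next=edge -> no flip
Dir E: edge -> no flip
Dir SW: opp run (4,4) capped by W -> flip
Dir S: opp run (4,5), next='.' -> no flip
Dir SE: edge -> no flip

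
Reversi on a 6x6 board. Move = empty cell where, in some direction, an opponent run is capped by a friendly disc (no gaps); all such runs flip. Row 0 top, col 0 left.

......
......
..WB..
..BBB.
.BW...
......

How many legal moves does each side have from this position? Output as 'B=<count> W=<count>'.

Answer: B=6 W=3

Derivation:
-- B to move --
(1,1): flips 1 -> legal
(1,2): flips 1 -> legal
(1,3): no bracket -> illegal
(2,1): flips 1 -> legal
(3,1): no bracket -> illegal
(4,3): flips 1 -> legal
(5,1): flips 1 -> legal
(5,2): flips 1 -> legal
(5,3): no bracket -> illegal
B mobility = 6
-- W to move --
(1,2): no bracket -> illegal
(1,3): no bracket -> illegal
(1,4): no bracket -> illegal
(2,1): no bracket -> illegal
(2,4): flips 2 -> legal
(2,5): no bracket -> illegal
(3,0): no bracket -> illegal
(3,1): no bracket -> illegal
(3,5): no bracket -> illegal
(4,0): flips 1 -> legal
(4,3): no bracket -> illegal
(4,4): flips 1 -> legal
(4,5): no bracket -> illegal
(5,0): no bracket -> illegal
(5,1): no bracket -> illegal
(5,2): no bracket -> illegal
W mobility = 3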